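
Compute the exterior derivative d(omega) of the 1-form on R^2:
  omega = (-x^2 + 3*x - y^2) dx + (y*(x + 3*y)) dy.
d(omega) = (3*y) dx ∧ dy

For a 1-form omega = sum_i f_i dx_i, the exterior derivative is
  d(omega) = sum_{i < j} (∂f_j/∂x_i - ∂f_i/∂x_j) dx_i ∧ dx_j.
  coefficient of dx ∧ dy: ∂f_2/∂x - ∂f_1/∂y = ∂(y*(x + 3*y))/∂x - ∂(-x^2 + 3*x - y^2)/∂y = 3*y
Assembling: d(omega) = (3*y) dx ∧ dy.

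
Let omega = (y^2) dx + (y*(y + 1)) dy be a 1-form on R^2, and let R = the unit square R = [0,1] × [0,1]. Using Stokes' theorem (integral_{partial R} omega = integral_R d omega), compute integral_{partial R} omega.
integral_(partial R) omega = -1

Stokes: integral_partial_R omega = integral_R d omega with d omega = (∂Q/∂x - ∂P/∂y) dx ∧ dy.
  ∂Q/∂x = 0
  ∂P/∂y = 2*y
  integrand = ∂Q/∂x - ∂P/∂y = -2*y.
Integrating over R: integral_0^1 integral_0^1 (-2*y) dx dy = -1.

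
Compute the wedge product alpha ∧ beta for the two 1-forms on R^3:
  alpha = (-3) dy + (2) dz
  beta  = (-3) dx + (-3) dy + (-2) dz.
alpha ∧ beta = (-9) dx ∧ dy + (12) dy ∧ dz + (6) dx ∧ dz

Distribute the wedge, using dx_i ∧ dx_j = -dx_j ∧ dx_i and dx_i ∧ dx_i = 0. For each pair (i, j) with i < j, the coefficient of dx_i ∧ dx_j in alpha ∧ beta is (alpha_i * beta_j - alpha_j * beta_i). Collecting: alpha ∧ beta = (-9) dx ∧ dy + (12) dy ∧ dz + (6) dx ∧ dz.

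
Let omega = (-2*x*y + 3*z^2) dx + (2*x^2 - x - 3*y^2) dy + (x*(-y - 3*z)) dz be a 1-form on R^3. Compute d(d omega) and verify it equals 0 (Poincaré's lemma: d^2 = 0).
d(d omega) = 0

Step 1: d omega = sum_{i<j} (∂f_j/∂x_i - ∂f_i/∂x_j) dx_i ∧ dx_j:
  coeff of dx ∧ dy: 6*x - 1
  coeff of dx ∧ dz: -y - 9*z
  coeff of dy ∧ dz: -x
Step 2: Apply d again to each 2-form coefficient. The only possible 3-form in R^3 is dx ∧ dy ∧ dz, with coefficient
  ∂(coeff of dy∧dz)/∂x - ∂(coeff of dx∧dz)/∂y + ∂(coeff of dx∧dy)/∂z
  = ∂/∂x (-x) - ∂/∂y (-y - 9*z) + ∂/∂z (6*x - 1).
Each of these terms simplifies to sums of mixed partials that cancel in pairs. The result is 0 (by equality of mixed partials for smooth functions — Schwarz / Clairaut).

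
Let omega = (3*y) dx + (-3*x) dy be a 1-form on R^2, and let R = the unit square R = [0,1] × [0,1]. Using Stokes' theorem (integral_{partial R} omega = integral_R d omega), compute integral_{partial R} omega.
integral_(partial R) omega = -6

Stokes: integral_partial_R omega = integral_R d omega with d omega = (∂Q/∂x - ∂P/∂y) dx ∧ dy.
  ∂Q/∂x = -3
  ∂P/∂y = 3
  integrand = ∂Q/∂x - ∂P/∂y = -6.
Integrating over R: integral_0^1 integral_0^1 (-6) dx dy = -6.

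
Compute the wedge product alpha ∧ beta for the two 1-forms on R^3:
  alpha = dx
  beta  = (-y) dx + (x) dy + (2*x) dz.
alpha ∧ beta = (x) dx ∧ dy + (2*x) dx ∧ dz

Distribute the wedge, using dx_i ∧ dx_j = -dx_j ∧ dx_i and dx_i ∧ dx_i = 0. For each pair (i, j) with i < j, the coefficient of dx_i ∧ dx_j in alpha ∧ beta is (alpha_i * beta_j - alpha_j * beta_i). Collecting: alpha ∧ beta = (x) dx ∧ dy + (2*x) dx ∧ dz.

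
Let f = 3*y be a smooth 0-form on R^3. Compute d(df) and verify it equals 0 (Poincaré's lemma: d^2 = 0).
d(df) = 0

Step 1: df = sum_i (∂f/∂x_i) dx_i = (0) dx + (3) dy + (0) dz.
Step 2: Apply d again. Using the 1-form formula, the coefficient of dx ∧ dy in d(df) is ∂^2 f/∂x ∂y - ∂^2 f/∂y ∂x = (0) - (0) = 0 (equality of mixed partials for smooth f).
Similarly for dx ∧ dz and dy ∧ dz — all coefficients vanish. So d(df) = 0.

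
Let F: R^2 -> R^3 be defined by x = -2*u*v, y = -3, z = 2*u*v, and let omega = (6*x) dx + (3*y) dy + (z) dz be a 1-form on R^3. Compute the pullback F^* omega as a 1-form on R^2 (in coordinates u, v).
F^* omega = (28*u*v^2) du + (28*u^2*v) dv

Using F^*(f dg) = (f ∘ F) d(g ∘ F), substitute each coordinate x_i by F_i(u, v) in f_i, and replace dx_i by d F_i = (∂F_i/∂u) du + (∂F_i/∂v) dv.
  For the x component: f_1(F) = -12*u*v; d F_1 = (-2*v) du + (-2*u) dv
  For the y component: f_2(F) = -9; d F_2 = (0) du + (0) dv
  For the z component: f_3(F) = 2*u*v; d F_3 = (2*v) du + (2*u) dv
Combining and collecting du, dv coefficients:
  coeff of du: 28*u*v^2
  coeff of dv: 28*u^2*v
F^* omega = (28*u*v^2) du + (28*u^2*v) dv.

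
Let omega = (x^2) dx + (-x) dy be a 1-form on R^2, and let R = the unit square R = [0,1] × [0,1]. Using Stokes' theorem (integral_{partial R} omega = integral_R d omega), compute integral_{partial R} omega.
integral_(partial R) omega = -1

Stokes: integral_partial_R omega = integral_R d omega with d omega = (∂Q/∂x - ∂P/∂y) dx ∧ dy.
  ∂Q/∂x = -1
  ∂P/∂y = 0
  integrand = ∂Q/∂x - ∂P/∂y = -1.
Integrating over R: integral_0^1 integral_0^1 (-1) dx dy = -1.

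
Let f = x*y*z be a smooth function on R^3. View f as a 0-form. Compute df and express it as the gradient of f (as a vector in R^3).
df = (y*z) dx + (x*z) dy + (x*y) dz; grad f = (y*z, x*z, x*y)

For a 0-form f, d f = (∂f/∂x) dx + (∂f/∂y) dy + (∂f/∂z) dz. The components of the vector representation are exactly the entries of grad f in Cartesian coordinates:
  ∂f/∂x = y*z
  ∂f/∂y = x*z
  ∂f/∂z = x*y.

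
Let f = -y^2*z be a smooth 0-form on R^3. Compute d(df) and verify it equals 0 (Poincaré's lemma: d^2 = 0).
d(df) = 0

Step 1: df = sum_i (∂f/∂x_i) dx_i = (0) dx + (-2*y*z) dy + (-y^2) dz.
Step 2: Apply d again. Using the 1-form formula, the coefficient of dx ∧ dy in d(df) is ∂^2 f/∂x ∂y - ∂^2 f/∂y ∂x = (0) - (0) = 0 (equality of mixed partials for smooth f).
Similarly for dx ∧ dz and dy ∧ dz — all coefficients vanish. So d(df) = 0.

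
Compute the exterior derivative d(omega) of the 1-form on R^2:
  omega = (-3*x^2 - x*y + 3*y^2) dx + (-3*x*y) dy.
d(omega) = (x - 9*y) dx ∧ dy

For a 1-form omega = sum_i f_i dx_i, the exterior derivative is
  d(omega) = sum_{i < j} (∂f_j/∂x_i - ∂f_i/∂x_j) dx_i ∧ dx_j.
  coefficient of dx ∧ dy: ∂f_2/∂x - ∂f_1/∂y = ∂(-3*x*y)/∂x - ∂(-3*x^2 - x*y + 3*y^2)/∂y = x - 9*y
Assembling: d(omega) = (x - 9*y) dx ∧ dy.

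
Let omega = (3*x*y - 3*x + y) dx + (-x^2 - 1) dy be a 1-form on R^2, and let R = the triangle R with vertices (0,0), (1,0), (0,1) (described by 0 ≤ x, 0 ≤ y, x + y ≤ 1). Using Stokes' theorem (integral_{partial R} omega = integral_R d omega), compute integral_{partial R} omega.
integral_(partial R) omega = -4/3

Stokes: integral_partial_R omega = integral_R d omega with d omega = (∂Q/∂x - ∂P/∂y) dx ∧ dy.
  ∂Q/∂x = -2*x
  ∂P/∂y = 3*x + 1
  integrand = ∂Q/∂x - ∂P/∂y = -5*x - 1.
Integrating over R: integral_0^1 integral_0^{1-x} (-5*x - 1) dy dx = -4/3.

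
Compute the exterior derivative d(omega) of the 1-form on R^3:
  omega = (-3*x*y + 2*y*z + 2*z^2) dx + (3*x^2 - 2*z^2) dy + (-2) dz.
d(omega) = (9*x - 2*z) dx ∧ dy + (-2*y - 4*z) dx ∧ dz + (4*z) dy ∧ dz

For a 1-form omega = sum_i f_i dx_i, the exterior derivative is
  d(omega) = sum_{i < j} (∂f_j/∂x_i - ∂f_i/∂x_j) dx_i ∧ dx_j.
  coefficient of dx ∧ dy: ∂f_2/∂x - ∂f_1/∂y = ∂(3*x^2 - 2*z^2)/∂x - ∂(-3*x*y + 2*y*z + 2*z^2)/∂y = 9*x - 2*z
  coefficient of dx ∧ dz: ∂f_3/∂x - ∂f_1/∂z = ∂(-2)/∂x - ∂(-3*x*y + 2*y*z + 2*z^2)/∂z = -2*y - 4*z
  coefficient of dy ∧ dz: ∂f_3/∂y - ∂f_2/∂z = ∂(-2)/∂y - ∂(3*x^2 - 2*z^2)/∂z = 4*z
Assembling: d(omega) = (9*x - 2*z) dx ∧ dy + (-2*y - 4*z) dx ∧ dz + (4*z) dy ∧ dz.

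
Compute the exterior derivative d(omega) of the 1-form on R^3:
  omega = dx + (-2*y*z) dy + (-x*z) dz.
d(omega) = (-z) dx ∧ dz + (2*y) dy ∧ dz

For a 1-form omega = sum_i f_i dx_i, the exterior derivative is
  d(omega) = sum_{i < j} (∂f_j/∂x_i - ∂f_i/∂x_j) dx_i ∧ dx_j.
  coefficient of dx ∧ dz: ∂f_3/∂x - ∂f_1/∂z = ∂(-x*z)/∂x - ∂(1)/∂z = -z
  coefficient of dy ∧ dz: ∂f_3/∂y - ∂f_2/∂z = ∂(-x*z)/∂y - ∂(-2*y*z)/∂z = 2*y
Assembling: d(omega) = (-z) dx ∧ dz + (2*y) dy ∧ dz.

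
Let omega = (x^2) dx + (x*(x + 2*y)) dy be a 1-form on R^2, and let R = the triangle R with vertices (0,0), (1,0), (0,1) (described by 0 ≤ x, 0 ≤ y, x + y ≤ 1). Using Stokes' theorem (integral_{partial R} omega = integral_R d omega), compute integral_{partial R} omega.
integral_(partial R) omega = 2/3

Stokes: integral_partial_R omega = integral_R d omega with d omega = (∂Q/∂x - ∂P/∂y) dx ∧ dy.
  ∂Q/∂x = 2*x + 2*y
  ∂P/∂y = 0
  integrand = ∂Q/∂x - ∂P/∂y = 2*x + 2*y.
Integrating over R: integral_0^1 integral_0^{1-x} (2*x + 2*y) dy dx = 2/3.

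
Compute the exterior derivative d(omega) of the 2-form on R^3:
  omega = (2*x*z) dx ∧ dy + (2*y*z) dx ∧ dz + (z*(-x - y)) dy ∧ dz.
d(omega) = (2*x - 3*z) dx ∧ dy ∧ dz

For a 2-form omega = sum_{i<j} g_{ij} dx_i ∧ dx_j, the exterior derivative is
  d(omega) = sum_{i<j} d(g_{ij}) ∧ dx_i ∧ dx_j = sum_{i<j, k} (∂g_{ij}/∂x_k) dx_k ∧ dx_i ∧ dx_j.
Expand each term, using dx_k ∧ dx_i ∧ dx_j = sgn(permutation) dx_{(a)} ∧ dx_{(b)} ∧ dx_{(c)} with (a < b < c) sorted:
  d(2*x*z) includes (∂/∂z)(2*x*z) dz = (2*x) dz, which multiplied by dx ∧ dy gives (2*x) dx ∧ dy ∧ dz
  d(2*y*z) includes (∂/∂y)(2*y*z) dy = (2*z) dy, which multiplied by dx ∧ dz gives (-2*z) dx ∧ dy ∧ dz
  d(z*(-x - y)) includes (∂/∂x)(z*(-x - y)) dx = (-z) dx, which multiplied by dy ∧ dz gives (-z) dx ∧ dy ∧ dz
Collecting like 3-forms: d(omega) = (2*x - 3*z) dx ∧ dy ∧ dz.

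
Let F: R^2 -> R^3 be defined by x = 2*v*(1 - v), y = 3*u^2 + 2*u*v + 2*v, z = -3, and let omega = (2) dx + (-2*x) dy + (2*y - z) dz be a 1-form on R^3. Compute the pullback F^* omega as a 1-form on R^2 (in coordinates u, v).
F^* omega = (8*v*(3*u*v - 3*u + v^2 - v)) du + (8*u*v^2 - 8*u*v + 8*v^2 - 16*v + 4) dv

Using F^*(f dg) = (f ∘ F) d(g ∘ F), substitute each coordinate x_i by F_i(u, v) in f_i, and replace dx_i by d F_i = (∂F_i/∂u) du + (∂F_i/∂v) dv.
  For the x component: f_1(F) = 2; d F_1 = (0) du + (2 - 4*v) dv
  For the y component: f_2(F) = 4*v*(v - 1); d F_2 = (6*u + 2*v) du + (2*u + 2) dv
  For the z component: f_3(F) = 6*u^2 + 4*u*v + 4*v + 3; d F_3 = (0) du + (0) dv
Combining and collecting du, dv coefficients:
  coeff of du: 8*v*(3*u*v - 3*u + v^2 - v)
  coeff of dv: 8*u*v^2 - 8*u*v + 8*v^2 - 16*v + 4
F^* omega = (8*v*(3*u*v - 3*u + v^2 - v)) du + (8*u*v^2 - 8*u*v + 8*v^2 - 16*v + 4) dv.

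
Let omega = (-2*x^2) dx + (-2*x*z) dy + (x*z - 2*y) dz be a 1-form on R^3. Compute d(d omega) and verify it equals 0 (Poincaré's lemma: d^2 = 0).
d(d omega) = 0

Step 1: d omega = sum_{i<j} (∂f_j/∂x_i - ∂f_i/∂x_j) dx_i ∧ dx_j:
  coeff of dx ∧ dy: -2*z
  coeff of dx ∧ dz: z
  coeff of dy ∧ dz: 2*x - 2
Step 2: Apply d again to each 2-form coefficient. The only possible 3-form in R^3 is dx ∧ dy ∧ dz, with coefficient
  ∂(coeff of dy∧dz)/∂x - ∂(coeff of dx∧dz)/∂y + ∂(coeff of dx∧dy)/∂z
  = ∂/∂x (2*x - 2) - ∂/∂y (z) + ∂/∂z (-2*z).
Each of these terms simplifies to sums of mixed partials that cancel in pairs. The result is 0 (by equality of mixed partials for smooth functions — Schwarz / Clairaut).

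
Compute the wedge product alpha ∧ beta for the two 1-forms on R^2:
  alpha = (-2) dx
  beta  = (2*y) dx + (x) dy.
alpha ∧ beta = (-2*x) dx ∧ dy

Distribute the wedge, using dx_i ∧ dx_j = -dx_j ∧ dx_i and dx_i ∧ dx_i = 0. For each pair (i, j) with i < j, the coefficient of dx_i ∧ dx_j in alpha ∧ beta is (alpha_i * beta_j - alpha_j * beta_i). Collecting: alpha ∧ beta = (-2*x) dx ∧ dy.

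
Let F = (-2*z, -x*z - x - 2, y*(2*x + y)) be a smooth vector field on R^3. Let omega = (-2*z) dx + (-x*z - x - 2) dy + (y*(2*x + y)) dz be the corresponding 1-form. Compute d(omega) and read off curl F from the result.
d(omega) = (3*x + 2*y) dy ∧ dz + (-2*y - 2) dz ∧ dx + (-z - 1) dx ∧ dy; curl F = (3*x + 2*y, -2*y - 2, -z - 1)

d omega = sum_{i<j} (∂f_j/∂x_i - ∂f_i/∂x_j) dx_i ∧ dx_j. Under the identification (dy ∧ dz, dz ∧ dx, dx ∧ dy) ↔ (e_x, e_y, e_z), the coefficients are exactly the components of curl F. Compute:
  ∂R/∂y - ∂Q/∂z = (2*x + 2*y) - (-x) = 3*x + 2*y
  ∂P/∂z - ∂R/∂x = (-2) - (2*y) = -2*y - 2
  ∂Q/∂x - ∂P/∂y = (-z - 1) - (0) = -z - 1.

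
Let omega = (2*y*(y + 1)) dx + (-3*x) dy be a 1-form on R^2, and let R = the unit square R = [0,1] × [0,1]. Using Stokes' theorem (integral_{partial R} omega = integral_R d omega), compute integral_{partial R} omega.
integral_(partial R) omega = -7

Stokes: integral_partial_R omega = integral_R d omega with d omega = (∂Q/∂x - ∂P/∂y) dx ∧ dy.
  ∂Q/∂x = -3
  ∂P/∂y = 4*y + 2
  integrand = ∂Q/∂x - ∂P/∂y = -4*y - 5.
Integrating over R: integral_0^1 integral_0^1 (-4*y - 5) dx dy = -7.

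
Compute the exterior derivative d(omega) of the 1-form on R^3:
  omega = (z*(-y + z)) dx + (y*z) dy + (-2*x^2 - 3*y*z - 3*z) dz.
d(omega) = (z) dx ∧ dy + (-4*x + y - 2*z) dx ∧ dz + (-y - 3*z) dy ∧ dz

For a 1-form omega = sum_i f_i dx_i, the exterior derivative is
  d(omega) = sum_{i < j} (∂f_j/∂x_i - ∂f_i/∂x_j) dx_i ∧ dx_j.
  coefficient of dx ∧ dy: ∂f_2/∂x - ∂f_1/∂y = ∂(y*z)/∂x - ∂(z*(-y + z))/∂y = z
  coefficient of dx ∧ dz: ∂f_3/∂x - ∂f_1/∂z = ∂(-2*x^2 - 3*y*z - 3*z)/∂x - ∂(z*(-y + z))/∂z = -4*x + y - 2*z
  coefficient of dy ∧ dz: ∂f_3/∂y - ∂f_2/∂z = ∂(-2*x^2 - 3*y*z - 3*z)/∂y - ∂(y*z)/∂z = -y - 3*z
Assembling: d(omega) = (z) dx ∧ dy + (-4*x + y - 2*z) dx ∧ dz + (-y - 3*z) dy ∧ dz.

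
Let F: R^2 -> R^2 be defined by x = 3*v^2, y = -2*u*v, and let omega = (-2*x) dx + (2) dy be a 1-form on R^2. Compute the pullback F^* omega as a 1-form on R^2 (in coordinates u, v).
F^* omega = (-4*v) du + (-4*u - 36*v^3) dv

Using F^*(f dg) = (f ∘ F) d(g ∘ F), substitute each coordinate x_i by F_i(u, v) in f_i, and replace dx_i by d F_i = (∂F_i/∂u) du + (∂F_i/∂v) dv.
  For the x component: f_1(F) = -6*v^2; d F_1 = (0) du + (6*v) dv
  For the y component: f_2(F) = 2; d F_2 = (-2*v) du + (-2*u) dv
Combining and collecting du, dv coefficients:
  coeff of du: -4*v
  coeff of dv: -4*u - 36*v^3
F^* omega = (-4*v) du + (-4*u - 36*v^3) dv.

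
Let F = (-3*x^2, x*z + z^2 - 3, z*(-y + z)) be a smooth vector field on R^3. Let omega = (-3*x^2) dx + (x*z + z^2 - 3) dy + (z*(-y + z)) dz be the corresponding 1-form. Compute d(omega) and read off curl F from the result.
d(omega) = (-x - 3*z) dy ∧ dz + (0) dz ∧ dx + (z) dx ∧ dy; curl F = (-x - 3*z, 0, z)

d omega = sum_{i<j} (∂f_j/∂x_i - ∂f_i/∂x_j) dx_i ∧ dx_j. Under the identification (dy ∧ dz, dz ∧ dx, dx ∧ dy) ↔ (e_x, e_y, e_z), the coefficients are exactly the components of curl F. Compute:
  ∂R/∂y - ∂Q/∂z = (-z) - (x + 2*z) = -x - 3*z
  ∂P/∂z - ∂R/∂x = (0) - (0) = 0
  ∂Q/∂x - ∂P/∂y = (z) - (0) = z.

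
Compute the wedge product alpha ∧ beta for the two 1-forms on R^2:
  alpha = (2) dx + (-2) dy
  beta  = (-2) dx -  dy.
alpha ∧ beta = (-6) dx ∧ dy

Distribute the wedge, using dx_i ∧ dx_j = -dx_j ∧ dx_i and dx_i ∧ dx_i = 0. For each pair (i, j) with i < j, the coefficient of dx_i ∧ dx_j in alpha ∧ beta is (alpha_i * beta_j - alpha_j * beta_i). Collecting: alpha ∧ beta = (-6) dx ∧ dy.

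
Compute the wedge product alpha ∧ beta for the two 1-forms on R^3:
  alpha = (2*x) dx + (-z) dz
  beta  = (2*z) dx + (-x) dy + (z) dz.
alpha ∧ beta = (-2*x^2) dx ∧ dy + (2*z*(x + z)) dx ∧ dz + (-x*z) dy ∧ dz

Distribute the wedge, using dx_i ∧ dx_j = -dx_j ∧ dx_i and dx_i ∧ dx_i = 0. For each pair (i, j) with i < j, the coefficient of dx_i ∧ dx_j in alpha ∧ beta is (alpha_i * beta_j - alpha_j * beta_i). Collecting: alpha ∧ beta = (-2*x^2) dx ∧ dy + (2*z*(x + z)) dx ∧ dz + (-x*z) dy ∧ dz.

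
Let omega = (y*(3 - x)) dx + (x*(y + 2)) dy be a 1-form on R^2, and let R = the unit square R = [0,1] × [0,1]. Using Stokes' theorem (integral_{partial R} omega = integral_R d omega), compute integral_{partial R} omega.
integral_(partial R) omega = 0

Stokes: integral_partial_R omega = integral_R d omega with d omega = (∂Q/∂x - ∂P/∂y) dx ∧ dy.
  ∂Q/∂x = y + 2
  ∂P/∂y = 3 - x
  integrand = ∂Q/∂x - ∂P/∂y = x + y - 1.
Integrating over R: integral_0^1 integral_0^1 (x + y - 1) dx dy = 0.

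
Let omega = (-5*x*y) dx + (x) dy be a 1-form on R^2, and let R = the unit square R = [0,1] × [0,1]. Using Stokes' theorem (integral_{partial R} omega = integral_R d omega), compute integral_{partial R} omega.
integral_(partial R) omega = 7/2

Stokes: integral_partial_R omega = integral_R d omega with d omega = (∂Q/∂x - ∂P/∂y) dx ∧ dy.
  ∂Q/∂x = 1
  ∂P/∂y = -5*x
  integrand = ∂Q/∂x - ∂P/∂y = 5*x + 1.
Integrating over R: integral_0^1 integral_0^1 (5*x + 1) dx dy = 7/2.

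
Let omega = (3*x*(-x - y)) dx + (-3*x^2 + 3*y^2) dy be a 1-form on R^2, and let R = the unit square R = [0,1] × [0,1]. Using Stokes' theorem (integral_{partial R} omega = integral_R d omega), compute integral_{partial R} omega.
integral_(partial R) omega = -3/2

Stokes: integral_partial_R omega = integral_R d omega with d omega = (∂Q/∂x - ∂P/∂y) dx ∧ dy.
  ∂Q/∂x = -6*x
  ∂P/∂y = -3*x
  integrand = ∂Q/∂x - ∂P/∂y = -3*x.
Integrating over R: integral_0^1 integral_0^1 (-3*x) dx dy = -3/2.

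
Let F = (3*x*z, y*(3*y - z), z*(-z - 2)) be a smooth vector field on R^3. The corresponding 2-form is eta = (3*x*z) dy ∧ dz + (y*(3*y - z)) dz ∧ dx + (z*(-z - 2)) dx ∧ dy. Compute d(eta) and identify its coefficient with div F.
d(eta) = (6*y - 2) dx ∧ dy ∧ dz; div F = 6*y - 2

For a 2-form in R^3 of the form above, applying d gives a 3-form with coefficient ∂P/∂x + ∂Q/∂y + ∂R/∂z:
  ∂P/∂x = 3*z
  ∂Q/∂y = 6*y - z
  ∂R/∂z = -2*z - 2
Sum = 6*y - 2, which is exactly div F.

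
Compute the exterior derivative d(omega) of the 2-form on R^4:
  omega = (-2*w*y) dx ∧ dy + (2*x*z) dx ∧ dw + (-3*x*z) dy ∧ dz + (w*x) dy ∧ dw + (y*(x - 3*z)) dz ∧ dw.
d(omega) = (w - 2*y) dx ∧ dy ∧ dw + (-2*x + y) dx ∧ dz ∧ dw + (-3*z) dx ∧ dy ∧ dz + (x - 3*z) dy ∧ dz ∧ dw

For a 2-form omega = sum_{i<j} g_{ij} dx_i ∧ dx_j, the exterior derivative is
  d(omega) = sum_{i<j} d(g_{ij}) ∧ dx_i ∧ dx_j = sum_{i<j, k} (∂g_{ij}/∂x_k) dx_k ∧ dx_i ∧ dx_j.
Expand each term, using dx_k ∧ dx_i ∧ dx_j = sgn(permutation) dx_{(a)} ∧ dx_{(b)} ∧ dx_{(c)} with (a < b < c) sorted:
  d(-2*w*y) includes (∂/∂w)(-2*w*y) dw = (-2*y) dw, which multiplied by dx ∧ dy gives (-2*y) dx ∧ dy ∧ dw
  d(2*x*z) includes (∂/∂z)(2*x*z) dz = (2*x) dz, which multiplied by dx ∧ dw gives (-2*x) dx ∧ dz ∧ dw
  d(-3*x*z) includes (∂/∂x)(-3*x*z) dx = (-3*z) dx, which multiplied by dy ∧ dz gives (-3*z) dx ∧ dy ∧ dz
  d(w*x) includes (∂/∂x)(w*x) dx = (w) dx, which multiplied by dy ∧ dw gives (w) dx ∧ dy ∧ dw
  d(y*(x - 3*z)) includes (∂/∂x)(y*(x - 3*z)) dx = (y) dx, which multiplied by dz ∧ dw gives (y) dx ∧ dz ∧ dw
  d(y*(x - 3*z)) includes (∂/∂y)(y*(x - 3*z)) dy = (x - 3*z) dy, which multiplied by dz ∧ dw gives (x - 3*z) dy ∧ dz ∧ dw
Collecting like 3-forms: d(omega) = (w - 2*y) dx ∧ dy ∧ dw + (-2*x + y) dx ∧ dz ∧ dw + (-3*z) dx ∧ dy ∧ dz + (x - 3*z) dy ∧ dz ∧ dw.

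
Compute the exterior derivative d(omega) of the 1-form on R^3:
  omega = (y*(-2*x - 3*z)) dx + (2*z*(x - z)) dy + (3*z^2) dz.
d(omega) = (2*x + 5*z) dx ∧ dy + (3*y) dx ∧ dz + (-2*x + 4*z) dy ∧ dz

For a 1-form omega = sum_i f_i dx_i, the exterior derivative is
  d(omega) = sum_{i < j} (∂f_j/∂x_i - ∂f_i/∂x_j) dx_i ∧ dx_j.
  coefficient of dx ∧ dy: ∂f_2/∂x - ∂f_1/∂y = ∂(2*z*(x - z))/∂x - ∂(y*(-2*x - 3*z))/∂y = 2*x + 5*z
  coefficient of dx ∧ dz: ∂f_3/∂x - ∂f_1/∂z = ∂(3*z^2)/∂x - ∂(y*(-2*x - 3*z))/∂z = 3*y
  coefficient of dy ∧ dz: ∂f_3/∂y - ∂f_2/∂z = ∂(3*z^2)/∂y - ∂(2*z*(x - z))/∂z = -2*x + 4*z
Assembling: d(omega) = (2*x + 5*z) dx ∧ dy + (3*y) dx ∧ dz + (-2*x + 4*z) dy ∧ dz.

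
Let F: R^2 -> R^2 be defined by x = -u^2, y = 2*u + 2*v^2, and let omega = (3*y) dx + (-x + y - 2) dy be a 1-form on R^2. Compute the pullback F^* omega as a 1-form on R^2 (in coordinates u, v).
F^* omega = (-10*u^2 - 12*u*v^2 + 4*u + 4*v^2 - 4) du + (4*v*(u^2 + 2*u + 2*v^2 - 2)) dv

Using F^*(f dg) = (f ∘ F) d(g ∘ F), substitute each coordinate x_i by F_i(u, v) in f_i, and replace dx_i by d F_i = (∂F_i/∂u) du + (∂F_i/∂v) dv.
  For the x component: f_1(F) = 6*u + 6*v^2; d F_1 = (-2*u) du + (0) dv
  For the y component: f_2(F) = u^2 + 2*u + 2*v^2 - 2; d F_2 = (2) du + (4*v) dv
Combining and collecting du, dv coefficients:
  coeff of du: -10*u^2 - 12*u*v^2 + 4*u + 4*v^2 - 4
  coeff of dv: 4*v*(u^2 + 2*u + 2*v^2 - 2)
F^* omega = (-10*u^2 - 12*u*v^2 + 4*u + 4*v^2 - 4) du + (4*v*(u^2 + 2*u + 2*v^2 - 2)) dv.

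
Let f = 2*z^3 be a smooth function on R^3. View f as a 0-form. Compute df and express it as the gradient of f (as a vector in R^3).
df = (0) dx + (0) dy + (6*z^2) dz; grad f = (0, 0, 6*z^2)

For a 0-form f, d f = (∂f/∂x) dx + (∂f/∂y) dy + (∂f/∂z) dz. The components of the vector representation are exactly the entries of grad f in Cartesian coordinates:
  ∂f/∂x = 0
  ∂f/∂y = 0
  ∂f/∂z = 6*z^2.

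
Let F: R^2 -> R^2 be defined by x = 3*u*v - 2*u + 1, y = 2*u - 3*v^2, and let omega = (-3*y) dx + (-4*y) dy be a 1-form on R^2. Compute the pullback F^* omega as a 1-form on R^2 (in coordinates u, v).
F^* omega = (-18*u*v - 4*u + 27*v^3 + 6*v^2) du + (-18*u^2 + 27*u*v^2 + 48*u*v - 72*v^3) dv

Using F^*(f dg) = (f ∘ F) d(g ∘ F), substitute each coordinate x_i by F_i(u, v) in f_i, and replace dx_i by d F_i = (∂F_i/∂u) du + (∂F_i/∂v) dv.
  For the x component: f_1(F) = -6*u + 9*v^2; d F_1 = (3*v - 2) du + (3*u) dv
  For the y component: f_2(F) = -8*u + 12*v^2; d F_2 = (2) du + (-6*v) dv
Combining and collecting du, dv coefficients:
  coeff of du: -18*u*v - 4*u + 27*v^3 + 6*v^2
  coeff of dv: -18*u^2 + 27*u*v^2 + 48*u*v - 72*v^3
F^* omega = (-18*u*v - 4*u + 27*v^3 + 6*v^2) du + (-18*u^2 + 27*u*v^2 + 48*u*v - 72*v^3) dv.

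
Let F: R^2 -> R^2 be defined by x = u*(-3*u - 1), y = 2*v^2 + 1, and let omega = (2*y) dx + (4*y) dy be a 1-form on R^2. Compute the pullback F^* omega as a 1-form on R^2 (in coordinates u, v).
F^* omega = (-24*u*v^2 - 12*u - 4*v^2 - 2) du + (32*v^3 + 16*v) dv

Using F^*(f dg) = (f ∘ F) d(g ∘ F), substitute each coordinate x_i by F_i(u, v) in f_i, and replace dx_i by d F_i = (∂F_i/∂u) du + (∂F_i/∂v) dv.
  For the x component: f_1(F) = 4*v^2 + 2; d F_1 = (-6*u - 1) du + (0) dv
  For the y component: f_2(F) = 8*v^2 + 4; d F_2 = (0) du + (4*v) dv
Combining and collecting du, dv coefficients:
  coeff of du: -24*u*v^2 - 12*u - 4*v^2 - 2
  coeff of dv: 32*v^3 + 16*v
F^* omega = (-24*u*v^2 - 12*u - 4*v^2 - 2) du + (32*v^3 + 16*v) dv.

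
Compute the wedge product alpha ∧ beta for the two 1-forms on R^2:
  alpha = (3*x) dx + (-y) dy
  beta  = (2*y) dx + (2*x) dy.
alpha ∧ beta = (6*x^2 + 2*y^2) dx ∧ dy

Distribute the wedge, using dx_i ∧ dx_j = -dx_j ∧ dx_i and dx_i ∧ dx_i = 0. For each pair (i, j) with i < j, the coefficient of dx_i ∧ dx_j in alpha ∧ beta is (alpha_i * beta_j - alpha_j * beta_i). Collecting: alpha ∧ beta = (6*x^2 + 2*y^2) dx ∧ dy.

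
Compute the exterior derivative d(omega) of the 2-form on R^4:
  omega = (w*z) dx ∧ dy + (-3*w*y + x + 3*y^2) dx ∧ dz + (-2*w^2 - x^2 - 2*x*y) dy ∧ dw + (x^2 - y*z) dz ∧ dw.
d(omega) = (4*w - 6*y) dx ∧ dy ∧ dz + (-2*x - 2*y + z) dx ∧ dy ∧ dw + (2*x - 3*y) dx ∧ dz ∧ dw + (-z) dy ∧ dz ∧ dw

For a 2-form omega = sum_{i<j} g_{ij} dx_i ∧ dx_j, the exterior derivative is
  d(omega) = sum_{i<j} d(g_{ij}) ∧ dx_i ∧ dx_j = sum_{i<j, k} (∂g_{ij}/∂x_k) dx_k ∧ dx_i ∧ dx_j.
Expand each term, using dx_k ∧ dx_i ∧ dx_j = sgn(permutation) dx_{(a)} ∧ dx_{(b)} ∧ dx_{(c)} with (a < b < c) sorted:
  d(w*z) includes (∂/∂z)(w*z) dz = (w) dz, which multiplied by dx ∧ dy gives (w) dx ∧ dy ∧ dz
  d(w*z) includes (∂/∂w)(w*z) dw = (z) dw, which multiplied by dx ∧ dy gives (z) dx ∧ dy ∧ dw
  d(-3*w*y + x + 3*y^2) includes (∂/∂y)(-3*w*y + x + 3*y^2) dy = (-3*w + 6*y) dy, which multiplied by dx ∧ dz gives (3*w - 6*y) dx ∧ dy ∧ dz
  d(-3*w*y + x + 3*y^2) includes (∂/∂w)(-3*w*y + x + 3*y^2) dw = (-3*y) dw, which multiplied by dx ∧ dz gives (-3*y) dx ∧ dz ∧ dw
  d(-2*w^2 - x^2 - 2*x*y) includes (∂/∂x)(-2*w^2 - x^2 - 2*x*y) dx = (-2*x - 2*y) dx, which multiplied by dy ∧ dw gives (-2*x - 2*y) dx ∧ dy ∧ dw
  d(x^2 - y*z) includes (∂/∂x)(x^2 - y*z) dx = (2*x) dx, which multiplied by dz ∧ dw gives (2*x) dx ∧ dz ∧ dw
  d(x^2 - y*z) includes (∂/∂y)(x^2 - y*z) dy = (-z) dy, which multiplied by dz ∧ dw gives (-z) dy ∧ dz ∧ dw
Collecting like 3-forms: d(omega) = (4*w - 6*y) dx ∧ dy ∧ dz + (-2*x - 2*y + z) dx ∧ dy ∧ dw + (2*x - 3*y) dx ∧ dz ∧ dw + (-z) dy ∧ dz ∧ dw.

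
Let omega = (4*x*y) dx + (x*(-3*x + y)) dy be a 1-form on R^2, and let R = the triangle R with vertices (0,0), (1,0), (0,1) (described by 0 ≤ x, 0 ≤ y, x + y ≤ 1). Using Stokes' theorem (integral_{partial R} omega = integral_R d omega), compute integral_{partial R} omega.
integral_(partial R) omega = -3/2

Stokes: integral_partial_R omega = integral_R d omega with d omega = (∂Q/∂x - ∂P/∂y) dx ∧ dy.
  ∂Q/∂x = -6*x + y
  ∂P/∂y = 4*x
  integrand = ∂Q/∂x - ∂P/∂y = -10*x + y.
Integrating over R: integral_0^1 integral_0^{1-x} (-10*x + y) dy dx = -3/2.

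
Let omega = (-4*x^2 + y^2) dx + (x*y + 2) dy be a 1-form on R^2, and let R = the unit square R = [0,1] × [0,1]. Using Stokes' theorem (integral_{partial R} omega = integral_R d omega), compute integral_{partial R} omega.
integral_(partial R) omega = -1/2

Stokes: integral_partial_R omega = integral_R d omega with d omega = (∂Q/∂x - ∂P/∂y) dx ∧ dy.
  ∂Q/∂x = y
  ∂P/∂y = 2*y
  integrand = ∂Q/∂x - ∂P/∂y = -y.
Integrating over R: integral_0^1 integral_0^1 (-y) dx dy = -1/2.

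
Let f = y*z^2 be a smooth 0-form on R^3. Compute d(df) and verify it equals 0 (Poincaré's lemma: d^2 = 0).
d(df) = 0

Step 1: df = sum_i (∂f/∂x_i) dx_i = (0) dx + (z^2) dy + (2*y*z) dz.
Step 2: Apply d again. Using the 1-form formula, the coefficient of dx ∧ dy in d(df) is ∂^2 f/∂x ∂y - ∂^2 f/∂y ∂x = (0) - (0) = 0 (equality of mixed partials for smooth f).
Similarly for dx ∧ dz and dy ∧ dz — all coefficients vanish. So d(df) = 0.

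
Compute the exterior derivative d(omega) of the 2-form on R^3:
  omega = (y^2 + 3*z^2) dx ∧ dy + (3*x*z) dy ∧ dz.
d(omega) = (9*z) dx ∧ dy ∧ dz

For a 2-form omega = sum_{i<j} g_{ij} dx_i ∧ dx_j, the exterior derivative is
  d(omega) = sum_{i<j} d(g_{ij}) ∧ dx_i ∧ dx_j = sum_{i<j, k} (∂g_{ij}/∂x_k) dx_k ∧ dx_i ∧ dx_j.
Expand each term, using dx_k ∧ dx_i ∧ dx_j = sgn(permutation) dx_{(a)} ∧ dx_{(b)} ∧ dx_{(c)} with (a < b < c) sorted:
  d(y^2 + 3*z^2) includes (∂/∂z)(y^2 + 3*z^2) dz = (6*z) dz, which multiplied by dx ∧ dy gives (6*z) dx ∧ dy ∧ dz
  d(3*x*z) includes (∂/∂x)(3*x*z) dx = (3*z) dx, which multiplied by dy ∧ dz gives (3*z) dx ∧ dy ∧ dz
Collecting like 3-forms: d(omega) = (9*z) dx ∧ dy ∧ dz.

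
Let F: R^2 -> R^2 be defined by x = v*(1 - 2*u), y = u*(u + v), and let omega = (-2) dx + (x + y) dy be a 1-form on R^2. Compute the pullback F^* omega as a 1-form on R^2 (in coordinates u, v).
F^* omega = (2*u^3 - u^2*v - u*v^2 + 2*u*v + v^2 + 4*v) du + (u^3 - u^2*v + u*v + 4*u - 2) dv

Using F^*(f dg) = (f ∘ F) d(g ∘ F), substitute each coordinate x_i by F_i(u, v) in f_i, and replace dx_i by d F_i = (∂F_i/∂u) du + (∂F_i/∂v) dv.
  For the x component: f_1(F) = -2; d F_1 = (-2*v) du + (1 - 2*u) dv
  For the y component: f_2(F) = u^2 - u*v + v; d F_2 = (2*u + v) du + (u) dv
Combining and collecting du, dv coefficients:
  coeff of du: 2*u^3 - u^2*v - u*v^2 + 2*u*v + v^2 + 4*v
  coeff of dv: u^3 - u^2*v + u*v + 4*u - 2
F^* omega = (2*u^3 - u^2*v - u*v^2 + 2*u*v + v^2 + 4*v) du + (u^3 - u^2*v + u*v + 4*u - 2) dv.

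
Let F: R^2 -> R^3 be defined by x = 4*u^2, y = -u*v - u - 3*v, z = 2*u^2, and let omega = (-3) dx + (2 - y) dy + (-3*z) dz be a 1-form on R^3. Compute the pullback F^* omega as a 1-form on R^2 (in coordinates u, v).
F^* omega = (-24*u^3 - u*v^2 - 2*u*v - 25*u - 3*v^2 - 5*v - 2) du + (-u^2*v - u^2 - 6*u*v - 5*u - 9*v - 6) dv

Using F^*(f dg) = (f ∘ F) d(g ∘ F), substitute each coordinate x_i by F_i(u, v) in f_i, and replace dx_i by d F_i = (∂F_i/∂u) du + (∂F_i/∂v) dv.
  For the x component: f_1(F) = -3; d F_1 = (8*u) du + (0) dv
  For the y component: f_2(F) = u*v + u + 3*v + 2; d F_2 = (-v - 1) du + (-u - 3) dv
  For the z component: f_3(F) = -6*u^2; d F_3 = (4*u) du + (0) dv
Combining and collecting du, dv coefficients:
  coeff of du: -24*u^3 - u*v^2 - 2*u*v - 25*u - 3*v^2 - 5*v - 2
  coeff of dv: -u^2*v - u^2 - 6*u*v - 5*u - 9*v - 6
F^* omega = (-24*u^3 - u*v^2 - 2*u*v - 25*u - 3*v^2 - 5*v - 2) du + (-u^2*v - u^2 - 6*u*v - 5*u - 9*v - 6) dv.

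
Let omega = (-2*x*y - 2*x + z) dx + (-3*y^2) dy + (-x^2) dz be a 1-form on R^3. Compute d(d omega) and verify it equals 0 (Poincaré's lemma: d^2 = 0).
d(d omega) = 0

Step 1: d omega = sum_{i<j} (∂f_j/∂x_i - ∂f_i/∂x_j) dx_i ∧ dx_j:
  coeff of dx ∧ dy: 2*x
  coeff of dx ∧ dz: -2*x - 1
  coeff of dy ∧ dz: 0
Step 2: Apply d again to each 2-form coefficient. The only possible 3-form in R^3 is dx ∧ dy ∧ dz, with coefficient
  ∂(coeff of dy∧dz)/∂x - ∂(coeff of dx∧dz)/∂y + ∂(coeff of dx∧dy)/∂z
  = ∂/∂x (0) - ∂/∂y (-2*x - 1) + ∂/∂z (2*x).
Each of these terms simplifies to sums of mixed partials that cancel in pairs. The result is 0 (by equality of mixed partials for smooth functions — Schwarz / Clairaut).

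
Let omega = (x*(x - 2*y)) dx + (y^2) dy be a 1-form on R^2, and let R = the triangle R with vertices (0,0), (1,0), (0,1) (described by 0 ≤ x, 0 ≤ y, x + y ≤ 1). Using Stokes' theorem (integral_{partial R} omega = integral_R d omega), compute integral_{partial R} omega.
integral_(partial R) omega = 1/3

Stokes: integral_partial_R omega = integral_R d omega with d omega = (∂Q/∂x - ∂P/∂y) dx ∧ dy.
  ∂Q/∂x = 0
  ∂P/∂y = -2*x
  integrand = ∂Q/∂x - ∂P/∂y = 2*x.
Integrating over R: integral_0^1 integral_0^{1-x} (2*x) dy dx = 1/3.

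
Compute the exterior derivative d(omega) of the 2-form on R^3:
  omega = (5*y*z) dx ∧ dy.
d(omega) = (5*y) dx ∧ dy ∧ dz

For a 2-form omega = sum_{i<j} g_{ij} dx_i ∧ dx_j, the exterior derivative is
  d(omega) = sum_{i<j} d(g_{ij}) ∧ dx_i ∧ dx_j = sum_{i<j, k} (∂g_{ij}/∂x_k) dx_k ∧ dx_i ∧ dx_j.
Expand each term, using dx_k ∧ dx_i ∧ dx_j = sgn(permutation) dx_{(a)} ∧ dx_{(b)} ∧ dx_{(c)} with (a < b < c) sorted:
  d(5*y*z) includes (∂/∂z)(5*y*z) dz = (5*y) dz, which multiplied by dx ∧ dy gives (5*y) dx ∧ dy ∧ dz
Collecting like 3-forms: d(omega) = (5*y) dx ∧ dy ∧ dz.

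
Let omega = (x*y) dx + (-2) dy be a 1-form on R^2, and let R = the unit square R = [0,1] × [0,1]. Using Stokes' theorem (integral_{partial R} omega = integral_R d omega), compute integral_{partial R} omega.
integral_(partial R) omega = -1/2

Stokes: integral_partial_R omega = integral_R d omega with d omega = (∂Q/∂x - ∂P/∂y) dx ∧ dy.
  ∂Q/∂x = 0
  ∂P/∂y = x
  integrand = ∂Q/∂x - ∂P/∂y = -x.
Integrating over R: integral_0^1 integral_0^1 (-x) dx dy = -1/2.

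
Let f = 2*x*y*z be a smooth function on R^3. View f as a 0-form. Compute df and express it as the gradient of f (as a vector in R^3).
df = (2*y*z) dx + (2*x*z) dy + (2*x*y) dz; grad f = (2*y*z, 2*x*z, 2*x*y)

For a 0-form f, d f = (∂f/∂x) dx + (∂f/∂y) dy + (∂f/∂z) dz. The components of the vector representation are exactly the entries of grad f in Cartesian coordinates:
  ∂f/∂x = 2*y*z
  ∂f/∂y = 2*x*z
  ∂f/∂z = 2*x*y.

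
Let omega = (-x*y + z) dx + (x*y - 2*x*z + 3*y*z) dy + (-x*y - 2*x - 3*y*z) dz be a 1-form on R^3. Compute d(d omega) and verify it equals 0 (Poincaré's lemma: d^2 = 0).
d(d omega) = 0

Step 1: d omega = sum_{i<j} (∂f_j/∂x_i - ∂f_i/∂x_j) dx_i ∧ dx_j:
  coeff of dx ∧ dy: x + y - 2*z
  coeff of dx ∧ dz: -y - 3
  coeff of dy ∧ dz: x - 3*y - 3*z
Step 2: Apply d again to each 2-form coefficient. The only possible 3-form in R^3 is dx ∧ dy ∧ dz, with coefficient
  ∂(coeff of dy∧dz)/∂x - ∂(coeff of dx∧dz)/∂y + ∂(coeff of dx∧dy)/∂z
  = ∂/∂x (x - 3*y - 3*z) - ∂/∂y (-y - 3) + ∂/∂z (x + y - 2*z).
Each of these terms simplifies to sums of mixed partials that cancel in pairs. The result is 0 (by equality of mixed partials for smooth functions — Schwarz / Clairaut).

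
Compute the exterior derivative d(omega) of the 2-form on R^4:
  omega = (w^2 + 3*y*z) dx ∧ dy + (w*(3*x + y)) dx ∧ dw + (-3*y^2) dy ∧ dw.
d(omega) = (3*y) dx ∧ dy ∧ dz + (w) dx ∧ dy ∧ dw

For a 2-form omega = sum_{i<j} g_{ij} dx_i ∧ dx_j, the exterior derivative is
  d(omega) = sum_{i<j} d(g_{ij}) ∧ dx_i ∧ dx_j = sum_{i<j, k} (∂g_{ij}/∂x_k) dx_k ∧ dx_i ∧ dx_j.
Expand each term, using dx_k ∧ dx_i ∧ dx_j = sgn(permutation) dx_{(a)} ∧ dx_{(b)} ∧ dx_{(c)} with (a < b < c) sorted:
  d(w^2 + 3*y*z) includes (∂/∂z)(w^2 + 3*y*z) dz = (3*y) dz, which multiplied by dx ∧ dy gives (3*y) dx ∧ dy ∧ dz
  d(w^2 + 3*y*z) includes (∂/∂w)(w^2 + 3*y*z) dw = (2*w) dw, which multiplied by dx ∧ dy gives (2*w) dx ∧ dy ∧ dw
  d(w*(3*x + y)) includes (∂/∂y)(w*(3*x + y)) dy = (w) dy, which multiplied by dx ∧ dw gives (-w) dx ∧ dy ∧ dw
Collecting like 3-forms: d(omega) = (3*y) dx ∧ dy ∧ dz + (w) dx ∧ dy ∧ dw.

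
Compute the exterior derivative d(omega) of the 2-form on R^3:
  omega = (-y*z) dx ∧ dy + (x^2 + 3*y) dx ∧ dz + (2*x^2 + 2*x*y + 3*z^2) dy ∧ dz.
d(omega) = (4*x + y - 3) dx ∧ dy ∧ dz

For a 2-form omega = sum_{i<j} g_{ij} dx_i ∧ dx_j, the exterior derivative is
  d(omega) = sum_{i<j} d(g_{ij}) ∧ dx_i ∧ dx_j = sum_{i<j, k} (∂g_{ij}/∂x_k) dx_k ∧ dx_i ∧ dx_j.
Expand each term, using dx_k ∧ dx_i ∧ dx_j = sgn(permutation) dx_{(a)} ∧ dx_{(b)} ∧ dx_{(c)} with (a < b < c) sorted:
  d(-y*z) includes (∂/∂z)(-y*z) dz = (-y) dz, which multiplied by dx ∧ dy gives (-y) dx ∧ dy ∧ dz
  d(x^2 + 3*y) includes (∂/∂y)(x^2 + 3*y) dy = (3) dy, which multiplied by dx ∧ dz gives (-3) dx ∧ dy ∧ dz
  d(2*x^2 + 2*x*y + 3*z^2) includes (∂/∂x)(2*x^2 + 2*x*y + 3*z^2) dx = (4*x + 2*y) dx, which multiplied by dy ∧ dz gives (4*x + 2*y) dx ∧ dy ∧ dz
Collecting like 3-forms: d(omega) = (4*x + y - 3) dx ∧ dy ∧ dz.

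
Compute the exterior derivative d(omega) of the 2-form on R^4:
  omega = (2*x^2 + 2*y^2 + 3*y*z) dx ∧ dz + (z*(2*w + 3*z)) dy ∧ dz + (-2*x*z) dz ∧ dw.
d(omega) = (-4*y - 3*z) dx ∧ dy ∧ dz + (2*z) dy ∧ dz ∧ dw + (-2*z) dx ∧ dz ∧ dw

For a 2-form omega = sum_{i<j} g_{ij} dx_i ∧ dx_j, the exterior derivative is
  d(omega) = sum_{i<j} d(g_{ij}) ∧ dx_i ∧ dx_j = sum_{i<j, k} (∂g_{ij}/∂x_k) dx_k ∧ dx_i ∧ dx_j.
Expand each term, using dx_k ∧ dx_i ∧ dx_j = sgn(permutation) dx_{(a)} ∧ dx_{(b)} ∧ dx_{(c)} with (a < b < c) sorted:
  d(2*x^2 + 2*y^2 + 3*y*z) includes (∂/∂y)(2*x^2 + 2*y^2 + 3*y*z) dy = (4*y + 3*z) dy, which multiplied by dx ∧ dz gives (-4*y - 3*z) dx ∧ dy ∧ dz
  d(z*(2*w + 3*z)) includes (∂/∂w)(z*(2*w + 3*z)) dw = (2*z) dw, which multiplied by dy ∧ dz gives (2*z) dy ∧ dz ∧ dw
  d(-2*x*z) includes (∂/∂x)(-2*x*z) dx = (-2*z) dx, which multiplied by dz ∧ dw gives (-2*z) dx ∧ dz ∧ dw
Collecting like 3-forms: d(omega) = (-4*y - 3*z) dx ∧ dy ∧ dz + (2*z) dy ∧ dz ∧ dw + (-2*z) dx ∧ dz ∧ dw.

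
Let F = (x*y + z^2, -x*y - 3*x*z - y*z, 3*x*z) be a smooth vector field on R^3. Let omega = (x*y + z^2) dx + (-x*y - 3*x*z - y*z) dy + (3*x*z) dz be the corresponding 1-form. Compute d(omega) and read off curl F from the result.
d(omega) = (3*x + y) dy ∧ dz + (-z) dz ∧ dx + (-x - y - 3*z) dx ∧ dy; curl F = (3*x + y, -z, -x - y - 3*z)

d omega = sum_{i<j} (∂f_j/∂x_i - ∂f_i/∂x_j) dx_i ∧ dx_j. Under the identification (dy ∧ dz, dz ∧ dx, dx ∧ dy) ↔ (e_x, e_y, e_z), the coefficients are exactly the components of curl F. Compute:
  ∂R/∂y - ∂Q/∂z = (0) - (-3*x - y) = 3*x + y
  ∂P/∂z - ∂R/∂x = (2*z) - (3*z) = -z
  ∂Q/∂x - ∂P/∂y = (-y - 3*z) - (x) = -x - y - 3*z.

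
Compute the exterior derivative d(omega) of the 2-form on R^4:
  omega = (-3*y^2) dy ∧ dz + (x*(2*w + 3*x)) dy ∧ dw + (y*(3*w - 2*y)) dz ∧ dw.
d(omega) = (2*w + 6*x) dx ∧ dy ∧ dw + (3*w - 4*y) dy ∧ dz ∧ dw

For a 2-form omega = sum_{i<j} g_{ij} dx_i ∧ dx_j, the exterior derivative is
  d(omega) = sum_{i<j} d(g_{ij}) ∧ dx_i ∧ dx_j = sum_{i<j, k} (∂g_{ij}/∂x_k) dx_k ∧ dx_i ∧ dx_j.
Expand each term, using dx_k ∧ dx_i ∧ dx_j = sgn(permutation) dx_{(a)} ∧ dx_{(b)} ∧ dx_{(c)} with (a < b < c) sorted:
  d(x*(2*w + 3*x)) includes (∂/∂x)(x*(2*w + 3*x)) dx = (2*w + 6*x) dx, which multiplied by dy ∧ dw gives (2*w + 6*x) dx ∧ dy ∧ dw
  d(y*(3*w - 2*y)) includes (∂/∂y)(y*(3*w - 2*y)) dy = (3*w - 4*y) dy, which multiplied by dz ∧ dw gives (3*w - 4*y) dy ∧ dz ∧ dw
Collecting like 3-forms: d(omega) = (2*w + 6*x) dx ∧ dy ∧ dw + (3*w - 4*y) dy ∧ dz ∧ dw.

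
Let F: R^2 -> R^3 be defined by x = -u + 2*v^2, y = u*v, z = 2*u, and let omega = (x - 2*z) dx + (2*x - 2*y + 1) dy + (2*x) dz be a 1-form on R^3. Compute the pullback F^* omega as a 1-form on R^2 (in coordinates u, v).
F^* omega = (-2*u*v^2 - 2*u*v + u + 4*v^3 + 6*v^2 + v) du + (-2*u^2*v - 2*u^2 + 4*u*v^2 - 20*u*v + u + 8*v^3) dv

Using F^*(f dg) = (f ∘ F) d(g ∘ F), substitute each coordinate x_i by F_i(u, v) in f_i, and replace dx_i by d F_i = (∂F_i/∂u) du + (∂F_i/∂v) dv.
  For the x component: f_1(F) = -5*u + 2*v^2; d F_1 = (-1) du + (4*v) dv
  For the y component: f_2(F) = -2*u*v - 2*u + 4*v^2 + 1; d F_2 = (v) du + (u) dv
  For the z component: f_3(F) = -2*u + 4*v^2; d F_3 = (2) du + (0) dv
Combining and collecting du, dv coefficients:
  coeff of du: -2*u*v^2 - 2*u*v + u + 4*v^3 + 6*v^2 + v
  coeff of dv: -2*u^2*v - 2*u^2 + 4*u*v^2 - 20*u*v + u + 8*v^3
F^* omega = (-2*u*v^2 - 2*u*v + u + 4*v^3 + 6*v^2 + v) du + (-2*u^2*v - 2*u^2 + 4*u*v^2 - 20*u*v + u + 8*v^3) dv.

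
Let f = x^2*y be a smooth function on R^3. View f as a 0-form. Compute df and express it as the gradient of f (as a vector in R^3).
df = (2*x*y) dx + (x^2) dy + (0) dz; grad f = (2*x*y, x^2, 0)

For a 0-form f, d f = (∂f/∂x) dx + (∂f/∂y) dy + (∂f/∂z) dz. The components of the vector representation are exactly the entries of grad f in Cartesian coordinates:
  ∂f/∂x = 2*x*y
  ∂f/∂y = x^2
  ∂f/∂z = 0.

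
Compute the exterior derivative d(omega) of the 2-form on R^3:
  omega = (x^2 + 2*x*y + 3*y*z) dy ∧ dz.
d(omega) = (2*x + 2*y) dx ∧ dy ∧ dz

For a 2-form omega = sum_{i<j} g_{ij} dx_i ∧ dx_j, the exterior derivative is
  d(omega) = sum_{i<j} d(g_{ij}) ∧ dx_i ∧ dx_j = sum_{i<j, k} (∂g_{ij}/∂x_k) dx_k ∧ dx_i ∧ dx_j.
Expand each term, using dx_k ∧ dx_i ∧ dx_j = sgn(permutation) dx_{(a)} ∧ dx_{(b)} ∧ dx_{(c)} with (a < b < c) sorted:
  d(x^2 + 2*x*y + 3*y*z) includes (∂/∂x)(x^2 + 2*x*y + 3*y*z) dx = (2*x + 2*y) dx, which multiplied by dy ∧ dz gives (2*x + 2*y) dx ∧ dy ∧ dz
Collecting like 3-forms: d(omega) = (2*x + 2*y) dx ∧ dy ∧ dz.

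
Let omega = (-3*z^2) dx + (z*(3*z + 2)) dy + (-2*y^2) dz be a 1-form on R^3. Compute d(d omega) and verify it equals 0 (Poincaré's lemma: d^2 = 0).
d(d omega) = 0

Step 1: d omega = sum_{i<j} (∂f_j/∂x_i - ∂f_i/∂x_j) dx_i ∧ dx_j:
  coeff of dx ∧ dy: 0
  coeff of dx ∧ dz: 6*z
  coeff of dy ∧ dz: -4*y - 6*z - 2
Step 2: Apply d again to each 2-form coefficient. The only possible 3-form in R^3 is dx ∧ dy ∧ dz, with coefficient
  ∂(coeff of dy∧dz)/∂x - ∂(coeff of dx∧dz)/∂y + ∂(coeff of dx∧dy)/∂z
  = ∂/∂x (-4*y - 6*z - 2) - ∂/∂y (6*z) + ∂/∂z (0).
Each of these terms simplifies to sums of mixed partials that cancel in pairs. The result is 0 (by equality of mixed partials for smooth functions — Schwarz / Clairaut).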